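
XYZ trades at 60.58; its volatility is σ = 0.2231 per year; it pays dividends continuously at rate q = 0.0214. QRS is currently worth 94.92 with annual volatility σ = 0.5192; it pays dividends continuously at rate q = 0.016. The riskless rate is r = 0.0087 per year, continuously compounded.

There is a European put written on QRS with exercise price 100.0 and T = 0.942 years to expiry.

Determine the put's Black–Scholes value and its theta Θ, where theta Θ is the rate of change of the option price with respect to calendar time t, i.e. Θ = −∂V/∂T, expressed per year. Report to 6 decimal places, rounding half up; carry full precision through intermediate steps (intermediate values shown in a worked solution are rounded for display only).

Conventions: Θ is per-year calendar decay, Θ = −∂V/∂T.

price = 22.135373
Θ = -9.998815

σ√T = 0.5192·√0.942 = 0.503918
d₁ = (ln(S/K) + (r−q+σ²/2)T) / (σ√T) = (ln(94.92/100.0) + (0.0087−0.016+0.5192²/2)·0.942) / 0.503918 = (-0.052136 + 0.120090) / 0.503918 = 0.134852
d₂ = d₁ − σ√T = 0.134852 − 0.503918 = -0.369066
e^{−rT} = 0.991838
e^{−qT} = 0.985041
N(−d₁) = 0.446364,  N(−d₂) = 0.643961
Put price V = K·e^{−rT}·N(−d₂) − S·e^{−qT}·N(−d₁) = 63.870484 − 41.735111 = 22.135373
φ(d₁) = (1/√(2π))·e^{−d₁²/2} = 0.395331
Θ = −S·e^{−qT}·φ(d₁)·σ/(2√T) − q·S·e^{−qT}·N(−d₁) + r·K·e^{−rT}·N(−d₂) = −9.886726 − 0.667762 + 0.555673 = -9.998815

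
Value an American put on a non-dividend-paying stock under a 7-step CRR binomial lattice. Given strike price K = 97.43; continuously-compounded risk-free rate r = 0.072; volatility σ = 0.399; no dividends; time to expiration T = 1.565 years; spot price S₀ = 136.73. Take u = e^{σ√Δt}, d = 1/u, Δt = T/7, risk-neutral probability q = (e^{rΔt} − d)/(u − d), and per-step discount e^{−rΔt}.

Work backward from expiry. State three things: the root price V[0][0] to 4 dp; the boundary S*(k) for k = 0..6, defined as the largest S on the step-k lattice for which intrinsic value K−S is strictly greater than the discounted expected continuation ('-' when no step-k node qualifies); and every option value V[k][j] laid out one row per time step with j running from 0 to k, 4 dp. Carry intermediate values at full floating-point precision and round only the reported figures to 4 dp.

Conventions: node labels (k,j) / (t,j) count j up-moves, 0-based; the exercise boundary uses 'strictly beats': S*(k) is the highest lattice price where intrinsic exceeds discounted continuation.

price = 5.9392
boundary = - - - - 64.2876 53.2344 64.2876
tree:
5.9392
9.5606 2.4497
14.9893 4.3513 0.5955
22.7466 7.5890 1.2002 0.0000
33.1424 12.9161 2.4186 0.0000 0.0000
44.1956 21.2374 4.8741 0.0000 0.0000 0.0000
53.3483 33.1424 9.8224 0.0000 0.0000 0.0000 0.0000
60.9274 44.1956 19.7944 0.0000 0.0000 0.0000 0.0000 0.0000

Δt=0.22357  u=1.20763  d=0.82807  q=0.49573  discount=0.98403
step 7 (expiry): payoffs max(K−S,0) = 60.9274 44.1956 19.7944 0.0000 0.0000 0.0000 0.0000 0.0000
step 6: (k=6,j=0): S=44.0817, K−S=53.3483, hold=51.7925 ⇒ V=53.3483 exercise | (k=6,j=1): S=64.2876, K−S=33.1424, hold=31.5867 ⇒ V=33.1424 exercise | (k=6,j=2): S=93.7552, K−S=3.6748, hold=9.8224 ⇒ V=9.8224 continue | (k=6,j=3): S=136.7300, K−S=0.0000, hold=0.0000 ⇒ V=0.0000 continue | (k=6,j=4): S=199.4033, K−S=0.0000, hold=0.0000 ⇒ V=0.0000 continue | (k=6,j=5): S=290.8042, K−S=0.0000, hold=0.0000 ⇒ V=0.0000 continue | (k=6,j=6): S=424.1009, K−S=0.0000, hold=0.0000 ⇒ V=0.0000 continue  boundary S*=64.2876
step 5: (k=5,j=0): S=53.2344, K−S=44.1956, hold=42.6398 ⇒ V=44.1956 exercise | (k=5,j=1): S=77.6356, K−S=19.7944, hold=21.2374 ⇒ V=21.2374 continue | (k=5,j=2): S=113.2217, K−S=0.0000, hold=4.8741 ⇒ V=4.8741 continue | (k=5,j=3): S=165.1194, K−S=0.0000, hold=0.0000 ⇒ V=0.0000 continue | (k=5,j=4): S=240.8056, K−S=0.0000, hold=0.0000 ⇒ V=0.0000 continue | (k=5,j=5): S=351.1842, K−S=0.0000, hold=0.0000 ⇒ V=0.0000 continue  boundary S*=53.2344
step 4: (k=4,j=0): S=64.2876, K−S=33.1424, hold=32.2906 ⇒ V=33.1424 exercise | (k=4,j=1): S=93.7552, K−S=3.6748, hold=12.9161 ⇒ V=12.9161 continue | (k=4,j=2): S=136.7300, K−S=0.0000, hold=2.4186 ⇒ V=2.4186 continue | (k=4,j=3): S=199.4033, K−S=0.0000, hold=0.0000 ⇒ V=0.0000 continue | (k=4,j=4): S=290.8042, K−S=0.0000, hold=0.0000 ⇒ V=0.0000 continue  boundary S*=64.2876
step 3: (k=3,j=0): S=77.6356, K−S=19.7944, hold=22.7466 ⇒ V=22.7466 continue | (k=3,j=1): S=113.2217, K−S=0.0000, hold=7.5890 ⇒ V=7.5890 continue | (k=3,j=2): S=165.1194, K−S=0.0000, hold=1.2002 ⇒ V=1.2002 continue | (k=3,j=3): S=240.8056, K−S=0.0000, hold=0.0000 ⇒ V=0.0000 continue  boundary S*=-
step 2: (k=2,j=0): S=93.7552, K−S=3.6748, hold=14.9893 ⇒ V=14.9893 continue | (k=2,j=1): S=136.7300, K−S=0.0000, hold=4.3513 ⇒ V=4.3513 continue | (k=2,j=2): S=199.4033, K−S=0.0000, hold=0.5955 ⇒ V=0.5955 continue  boundary S*=-
step 1: (k=1,j=0): S=113.2217, K−S=0.0000, hold=9.5606 ⇒ V=9.5606 continue | (k=1,j=1): S=165.1194, K−S=0.0000, hold=2.4497 ⇒ V=2.4497 continue  boundary S*=-
step 0: (k=0,j=0): S=136.7300, K−S=0.0000, hold=5.9392 ⇒ V=5.9392 continue  boundary S*=-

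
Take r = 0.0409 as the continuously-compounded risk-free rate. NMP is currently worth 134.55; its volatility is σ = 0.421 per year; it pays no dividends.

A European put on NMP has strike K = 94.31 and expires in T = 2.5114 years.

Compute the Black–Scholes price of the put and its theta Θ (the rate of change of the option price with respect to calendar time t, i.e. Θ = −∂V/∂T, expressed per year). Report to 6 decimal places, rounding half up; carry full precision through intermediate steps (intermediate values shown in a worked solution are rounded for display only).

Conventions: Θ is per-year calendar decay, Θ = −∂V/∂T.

price = 10.114481
Θ = -2.977170

σ√T = 0.421·√2.5114 = 0.667175
d₁ = (ln(S/K) + (r+σ²/2)T) / (σ√T) = (ln(134.55/94.31) + (0.0409+0.421²/2)·2.5114) / 0.667175 = (0.355349 + 0.325278) / 0.667175 = 1.020161
d₂ = d₁ − σ√T = 1.020161 − 0.667175 = 0.352986
e^{−rT} = 0.902383
N(−d₁) = 0.153826,  N(−d₂) = 0.362050
Put price V = K·e^{−rT}·N(−d₂) − S·N(−d₁) = 30.811773 − 20.697292 = 10.114481
φ(d₁) = (1/√(2π))·e^{−d₁²/2} = 0.237093
Θ = −S·φ(d₁)·σ/(2√T) + r·K·e^{−rT}·N(−d₂) = −4.237372 + 1.260202 = -2.977170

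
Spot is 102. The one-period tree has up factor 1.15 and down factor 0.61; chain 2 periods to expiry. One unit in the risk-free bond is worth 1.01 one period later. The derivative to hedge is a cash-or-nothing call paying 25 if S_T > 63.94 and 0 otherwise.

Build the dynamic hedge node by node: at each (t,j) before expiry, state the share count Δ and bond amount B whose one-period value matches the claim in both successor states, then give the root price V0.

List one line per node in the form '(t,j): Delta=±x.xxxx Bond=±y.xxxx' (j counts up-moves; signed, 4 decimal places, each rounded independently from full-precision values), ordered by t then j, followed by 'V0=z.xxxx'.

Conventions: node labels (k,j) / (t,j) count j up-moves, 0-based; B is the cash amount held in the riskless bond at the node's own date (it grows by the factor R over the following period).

(0,0): Delta=0.1165 Bond=10.9762
(1,0): Delta=0.7441 Bond=-27.9611
(1,1): Delta=0.0000 Bond=24.7525
V0=22.8601

Risk-neutral probability p* = (R−d)/(u−d) = (1.01−0.61)/(1.15−0.61) = 0.7407.
At maturity the claim pays: V(2,0)=0.0000, V(2,1)=25.0000, V(2,2)=25.0000
  t=1,j=0: stock 62.2200 → up 71.5530 (V=25.0000), down 37.9542 (V=0.0000). Price 18.3352; hedge Δ=0.7441, bond B=-27.9611.
  t=1,j=1: stock 117.3000 → up 134.8950 (V=25.0000), down 71.5530 (V=25.0000). Price 24.7525; hedge Δ=0.0000, bond B=24.7525.
  t=0,j=0: stock 102.0000 → up 117.3000 (V=24.7525), down 62.2200 (V=18.3352). Price 22.8601; hedge Δ=0.1165, bond B=10.9762.
Verification: the root portfolio costs Δ(0,0)·S0 + B(0,0) = 22.8601, matching V0.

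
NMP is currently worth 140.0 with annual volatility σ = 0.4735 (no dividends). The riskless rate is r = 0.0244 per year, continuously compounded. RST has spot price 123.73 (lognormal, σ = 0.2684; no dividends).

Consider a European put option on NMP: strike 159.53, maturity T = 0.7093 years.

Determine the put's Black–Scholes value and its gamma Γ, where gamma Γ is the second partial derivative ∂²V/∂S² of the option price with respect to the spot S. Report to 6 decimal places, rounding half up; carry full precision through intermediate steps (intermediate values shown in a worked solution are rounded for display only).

σ√T = 0.4735·√0.7093 = 0.398781
d₁ = (ln(S/K) + (r+σ²/2)T) / (σ√T) = (ln(140.0/159.53) + (0.0244+0.4735²/2)·0.7093) / 0.398781 = (-0.130590 + 0.096820) / 0.398781 = -0.084681
d₂ = d₁ − σ√T = -0.084681 − 0.398781 = -0.483463
e^{−rT} = 0.982842
N(−d₁) = 0.533743,  N(−d₂) = 0.685616
Put price V = K·e^{−rT}·N(−d₂) − S·N(−d₁) = 107.499702 − 74.723965 = 32.775737
φ(d₁) = (1/√(2π))·e^{−d₁²/2} = 0.397514
Γ = φ(d₁) / (S·σ·√T) = 0.007120

price = 32.775737
Γ = 0.007120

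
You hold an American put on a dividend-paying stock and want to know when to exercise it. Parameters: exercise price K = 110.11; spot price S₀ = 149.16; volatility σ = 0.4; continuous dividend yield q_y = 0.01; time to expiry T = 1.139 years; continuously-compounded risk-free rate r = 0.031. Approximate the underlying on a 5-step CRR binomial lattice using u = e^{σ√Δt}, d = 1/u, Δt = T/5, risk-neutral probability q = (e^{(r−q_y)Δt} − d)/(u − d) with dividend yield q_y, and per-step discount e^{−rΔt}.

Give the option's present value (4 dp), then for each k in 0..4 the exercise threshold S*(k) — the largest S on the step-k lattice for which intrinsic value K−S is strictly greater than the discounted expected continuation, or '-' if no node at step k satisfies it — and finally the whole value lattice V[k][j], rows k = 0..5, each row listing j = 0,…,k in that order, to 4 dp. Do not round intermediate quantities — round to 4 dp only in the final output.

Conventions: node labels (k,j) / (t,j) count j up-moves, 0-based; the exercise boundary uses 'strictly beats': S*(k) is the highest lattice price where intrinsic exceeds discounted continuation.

price = 7.0611
boundary = - - - - 69.5027
tree:
7.0611
11.4899 2.0713
18.2377 3.8982 0.0000
27.9502 7.3366 0.0000 0.0000
40.6073 13.8079 0.0000 0.0000 0.0000
52.6866 25.9871 0.0000 0.0000 0.0000 0.0000

Δt=0.22780  u=1.21035  d=0.82620  q=0.46490  discount=0.99296
step 5 (expiry): payoffs max(K−S,0) = 52.6866 25.9871 0.0000 0.0000 0.0000 0.0000
step 4: (k=4,j=0): S=69.5027, K−S=40.6073, hold=39.9906 ⇒ V=40.6073 exercise | (k=4,j=1): S=101.8186, K−S=8.2914, hold=13.8079 ⇒ V=13.8079 continue | (k=4,j=2): S=149.1600, K−S=0.0000, hold=0.0000 ⇒ V=0.0000 continue | (k=4,j=3): S=218.5133, K−S=0.0000, hold=0.0000 ⇒ V=0.0000 continue | (k=4,j=4): S=320.1130, K−S=0.0000, hold=0.0000 ⇒ V=0.0000 continue  boundary S*=69.5027
step 3: (k=3,j=0): S=84.1229, K−S=25.9871, hold=27.9502 ⇒ V=27.9502 continue | (k=3,j=1): S=123.2366, K−S=0.0000, hold=7.3366 ⇒ V=7.3366 continue | (k=3,j=2): S=180.5365, K−S=0.0000, hold=0.0000 ⇒ V=0.0000 continue | (k=3,j=3): S=264.4786, K−S=0.0000, hold=0.0000 ⇒ V=0.0000 continue  boundary S*=-
step 2: (k=2,j=0): S=101.8186, K−S=8.2914, hold=18.2377 ⇒ V=18.2377 continue | (k=2,j=1): S=149.1600, K−S=0.0000, hold=3.8982 ⇒ V=3.8982 continue | (k=2,j=2): S=218.5133, K−S=0.0000, hold=0.0000 ⇒ V=0.0000 continue  boundary S*=-
step 1: (k=1,j=0): S=123.2366, K−S=0.0000, hold=11.4899 ⇒ V=11.4899 continue | (k=1,j=1): S=180.5365, K−S=0.0000, hold=2.0713 ⇒ V=2.0713 continue  boundary S*=-
step 0: (k=0,j=0): S=149.1600, K−S=0.0000, hold=7.0611 ⇒ V=7.0611 continue  boundary S*=-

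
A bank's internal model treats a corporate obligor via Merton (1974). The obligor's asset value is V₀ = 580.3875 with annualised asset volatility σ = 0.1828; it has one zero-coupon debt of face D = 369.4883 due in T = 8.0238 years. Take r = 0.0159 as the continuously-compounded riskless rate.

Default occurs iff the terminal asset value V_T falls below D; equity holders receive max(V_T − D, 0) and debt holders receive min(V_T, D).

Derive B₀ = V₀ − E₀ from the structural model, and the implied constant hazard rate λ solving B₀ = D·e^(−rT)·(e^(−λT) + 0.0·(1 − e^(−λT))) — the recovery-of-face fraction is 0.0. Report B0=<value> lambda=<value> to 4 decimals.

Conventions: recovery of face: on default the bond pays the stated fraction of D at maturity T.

B0=310.6756 lambda=0.0057

With assets at 580.3875 and a single debt payment of 369.4883 at 8.0238 years:
d₁ = [ln(V₀/D) + (r + σ²/2)T] / (σ√T)
   = [ln(580.3875/369.4883) + (0.0159 + 0.5·0.1828²)·8.0238] / (0.1828·√8.0238)
   = [0.451577 + 0.261639] / 0.517805 = 1.377384
d₂ = d₁ − σ√T = 1.377384 − 0.517805 = 0.859579
N(d₁) = 0.915803,  N(d₂) = 0.804989,  e^(−rT) = 0.880224
E₀ = V₀·N(d₁) − D·e^(−rT)·N(d₂)
   = 580.3875·0.915803 − 369.4883·0.880224·0.804989 = 269.711930
B₀ = V₀ − E₀ = 580.3875 − 269.711930 = 310.675570
e^(−λT) = (B₀·e^(rT)/D − 0)/(1 − 0) = (310.6756·1.136074/369.4883 − 0)/1 = 0.95524123
λ = −ln(0.95524123)/8.0238 = 0.005707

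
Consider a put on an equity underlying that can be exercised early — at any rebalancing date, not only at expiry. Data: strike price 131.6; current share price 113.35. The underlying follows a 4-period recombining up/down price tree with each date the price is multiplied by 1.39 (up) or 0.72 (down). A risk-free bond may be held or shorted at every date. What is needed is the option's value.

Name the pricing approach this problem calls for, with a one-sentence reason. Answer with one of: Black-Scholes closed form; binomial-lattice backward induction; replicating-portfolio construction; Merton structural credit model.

framework: binomial-lattice backward induction

Key observation: early exercise of the strike-131.6 put must be checked at each of the 4 dates (spot 113.35), which forces a node-by-node comparison of intrinsic and continuation value backward from expiry.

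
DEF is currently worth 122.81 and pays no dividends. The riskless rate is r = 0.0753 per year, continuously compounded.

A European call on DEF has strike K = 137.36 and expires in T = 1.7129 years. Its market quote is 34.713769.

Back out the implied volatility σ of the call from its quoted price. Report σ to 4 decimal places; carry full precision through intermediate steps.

sigma = 0.5406

At σ = 0.5406 the Black–Scholes value reproduces the quote:
σ√T = 0.5406·√1.7129 = 0.707525
d₁ = (ln(S/K) + (r+σ²/2)T) / (σ√T) = (ln(122.81/137.36) + (0.0753+0.5406²/2)·1.7129) / 0.707525 = (-0.111967 + 0.379277) / 0.707525 = 0.377811
d₂ = d₁ − σ√T = 0.377811 − 0.707525 = -0.329715
e^{−rT} = 0.878990
N(d₁) = 0.647214,  N(d₂) = 0.370808
V = S·N(d₁) − K·e^{−rT}·N(d₂) = 79.484401 − 44.770632 = 34.713769 (equal to the quote); since ∂V/∂σ > 0 for all σ, the implied volatility is unique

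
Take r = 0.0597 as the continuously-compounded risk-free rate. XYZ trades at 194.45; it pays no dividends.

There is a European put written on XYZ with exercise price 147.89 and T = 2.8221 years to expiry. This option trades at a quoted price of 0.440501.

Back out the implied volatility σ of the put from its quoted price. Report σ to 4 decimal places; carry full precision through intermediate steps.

sigma = 0.1409

At σ = 0.1409 the Black–Scholes value reproduces the quote:
σ√T = 0.1409·√2.8221 = 0.236699
d₁ = (ln(S/K) + (r+σ²/2)T) / (σ√T) = (ln(194.45/147.89) + (0.0597+0.1409²/2)·2.8221) / 0.236699 = (0.273706 + 0.196493) / 0.236699 = 1.986481
d₂ = d₁ − σ√T = 1.986481 − 0.236699 = 1.749782
e^{−rT} = 0.844949
N(−d₁) = 0.023490,  N(−d₂) = 0.040078
V = K·e^{−rT}·N(−d₂) − S·N(−d₁) = 5.008122 − 4.567621 = 0.440501 (the observed quote) — the price is monotone increasing in volatility, hence this σ is the only solution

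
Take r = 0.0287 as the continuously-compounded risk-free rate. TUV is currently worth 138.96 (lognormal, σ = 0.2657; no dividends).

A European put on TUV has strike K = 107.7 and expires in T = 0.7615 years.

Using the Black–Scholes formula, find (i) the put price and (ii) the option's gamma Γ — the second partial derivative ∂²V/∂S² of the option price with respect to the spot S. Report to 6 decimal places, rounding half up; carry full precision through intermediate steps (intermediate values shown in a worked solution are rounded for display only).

σ√T = 0.2657·√0.7615 = 0.231860
d₁ = (ln(S/K) + (r+σ²/2)T) / (σ√T) = (ln(138.96/107.7) + (0.0287+0.2657²/2)·0.7615) / 0.231860 = (0.254837 + 0.048735) / 0.231860 = 1.309285
d₂ = d₁ − σ√T = 1.309285 − 0.231860 = 1.077424
e^{−rT} = 0.978382
N(−d₁) = 0.095219,  N(−d₂) = 0.140645
Put price V = K·e^{−rT}·N(−d₂) − S·N(−d₁) = 14.820050 − 13.231630 = 1.588421
φ(d₁) = (1/√(2π))·e^{−d₁²/2} = 0.169305
Γ = φ(d₁) / (S·σ·√T) = 0.005255

price = 1.588421
Γ = 0.005255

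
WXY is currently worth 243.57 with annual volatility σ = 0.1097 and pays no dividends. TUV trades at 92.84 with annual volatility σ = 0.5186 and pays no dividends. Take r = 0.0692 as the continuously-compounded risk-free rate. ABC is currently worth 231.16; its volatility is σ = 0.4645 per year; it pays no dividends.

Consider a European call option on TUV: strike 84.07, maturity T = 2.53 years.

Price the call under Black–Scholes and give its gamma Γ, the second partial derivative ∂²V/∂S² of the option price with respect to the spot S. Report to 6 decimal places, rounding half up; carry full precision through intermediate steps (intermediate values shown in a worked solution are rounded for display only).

σ√T = 0.5186·√2.53 = 0.824884
d₁ = (ln(S/K) + (r+σ²/2)T) / (σ√T) = (ln(92.84/84.07) + (0.0692+0.5186²/2)·2.53) / 0.824884 = (0.099228 + 0.515293) / 0.824884 = 0.744978
d₂ = d₁ − σ√T = 0.744978 − 0.824884 = -0.079906
e^{−rT} = 0.839393
N(d₁) = 0.771858,  N(d₂) = 0.468156
Call price V = S·N(d₁) − K·e^{−rT}·N(d₂) = 71.659255 − 33.036745 = 38.622510
φ(d₁) = (1/√(2π))·e^{−d₁²/2} = 0.302270
Γ = φ(d₁) / (S·σ·√T) = 0.003947

price = 38.622510
Γ = 0.003947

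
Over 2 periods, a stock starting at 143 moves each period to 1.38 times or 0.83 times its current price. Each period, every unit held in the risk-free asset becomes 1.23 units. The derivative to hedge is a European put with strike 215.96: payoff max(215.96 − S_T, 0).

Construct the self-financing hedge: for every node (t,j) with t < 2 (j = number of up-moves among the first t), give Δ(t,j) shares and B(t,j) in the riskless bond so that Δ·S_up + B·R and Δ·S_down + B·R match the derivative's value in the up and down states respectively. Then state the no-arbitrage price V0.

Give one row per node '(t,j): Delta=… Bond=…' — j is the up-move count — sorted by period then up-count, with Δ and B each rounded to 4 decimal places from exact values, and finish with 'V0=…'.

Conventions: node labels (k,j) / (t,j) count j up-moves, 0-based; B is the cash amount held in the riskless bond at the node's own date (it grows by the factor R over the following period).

Since d<R<u, set p* = (R−d)/(u−d) = 0.7273; price each node as the discounted p*-expectation of its children.
At maturity the claim pays: V(2,0)=117.4473, V(2,1)=52.1678, V(2,2)=0.0000
  t=1,j=0: stock 118.6900 → up 163.7922 (V=52.1678), down 98.5127 (V=117.4473). Price 56.8872; hedge Δ=-1.0000, bond B=175.5772.
  t=1,j=1: stock 197.3400 → up 272.3292 (V=0.0000), down 163.7922 (V=52.1678). Price 11.5671; hedge Δ=-0.4806, bond B=106.4177.
  t=0,j=0: stock 143.0000 → up 197.3400 (V=11.5671), down 118.6900 (V=56.8872). Price 19.4530; hedge Δ=-0.5762, bond B=101.8532.
Verification: the root portfolio costs Δ(0,0)·S0 + B(0,0) = 19.4530, matching V0.

(0,0): Delta=-0.5762 Bond=101.8532
(1,0): Delta=-1.0000 Bond=175.5772
(1,1): Delta=-0.4806 Bond=106.4177
V0=19.4530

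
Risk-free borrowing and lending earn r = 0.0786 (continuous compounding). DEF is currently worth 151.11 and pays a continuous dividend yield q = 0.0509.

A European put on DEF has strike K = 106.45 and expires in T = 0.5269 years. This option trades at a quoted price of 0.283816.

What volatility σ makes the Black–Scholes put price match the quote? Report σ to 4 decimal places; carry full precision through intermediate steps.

At σ = 0.2687 the Black–Scholes value reproduces the quote:
σ√T = 0.2687·√0.5269 = 0.195044
d₁ = (ln(S/K) + (r−q+σ²/2)T) / (σ√T) = (ln(151.11/106.45) + (0.0786−0.0509+0.2687²/2)·0.5269) / 0.195044 = (0.350333 + 0.033616) / 0.195044 = 1.968528
d₂ = d₁ − σ√T = 1.968528 − 0.195044 = 1.773484
e^{−rT} = 0.959432
e^{−qT} = 0.973537
N(−d₁) = 0.024504,  N(−d₂) = 0.038074
V = K·e^{−rT}·N(−d₂) − S·e^{−qT}·N(−d₁) = 3.888581 − 3.604765 = 0.283816 (matching the quote); vega is positive throughout, so no other σ reproduces this price

sigma = 0.2687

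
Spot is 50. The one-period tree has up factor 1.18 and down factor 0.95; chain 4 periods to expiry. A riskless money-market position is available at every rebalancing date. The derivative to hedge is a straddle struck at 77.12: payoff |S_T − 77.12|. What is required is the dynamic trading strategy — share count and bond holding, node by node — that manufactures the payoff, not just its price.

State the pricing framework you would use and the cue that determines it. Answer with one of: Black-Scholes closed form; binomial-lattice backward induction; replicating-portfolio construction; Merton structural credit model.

Key observation: what is demanded is not a single number but the (Δ, B) position at each node of the 1.18/0.95 tree starting at 50; constructing those positions is the replicating-portfolio method.

framework: replicating-portfolio construction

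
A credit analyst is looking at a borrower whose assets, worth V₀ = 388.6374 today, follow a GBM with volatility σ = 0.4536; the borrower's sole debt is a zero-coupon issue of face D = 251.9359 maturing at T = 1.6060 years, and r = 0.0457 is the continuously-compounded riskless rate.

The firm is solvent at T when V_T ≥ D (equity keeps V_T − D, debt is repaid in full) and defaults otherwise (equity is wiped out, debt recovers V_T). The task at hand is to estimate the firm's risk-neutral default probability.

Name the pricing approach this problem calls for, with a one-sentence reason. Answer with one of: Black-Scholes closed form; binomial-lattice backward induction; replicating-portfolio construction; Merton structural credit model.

framework: Merton structural credit model

Key observation: the asked-for credit quantity lives on the firm's capital structure — asset value, asset volatility, debt face 251.9359 — which is the structural model's domain.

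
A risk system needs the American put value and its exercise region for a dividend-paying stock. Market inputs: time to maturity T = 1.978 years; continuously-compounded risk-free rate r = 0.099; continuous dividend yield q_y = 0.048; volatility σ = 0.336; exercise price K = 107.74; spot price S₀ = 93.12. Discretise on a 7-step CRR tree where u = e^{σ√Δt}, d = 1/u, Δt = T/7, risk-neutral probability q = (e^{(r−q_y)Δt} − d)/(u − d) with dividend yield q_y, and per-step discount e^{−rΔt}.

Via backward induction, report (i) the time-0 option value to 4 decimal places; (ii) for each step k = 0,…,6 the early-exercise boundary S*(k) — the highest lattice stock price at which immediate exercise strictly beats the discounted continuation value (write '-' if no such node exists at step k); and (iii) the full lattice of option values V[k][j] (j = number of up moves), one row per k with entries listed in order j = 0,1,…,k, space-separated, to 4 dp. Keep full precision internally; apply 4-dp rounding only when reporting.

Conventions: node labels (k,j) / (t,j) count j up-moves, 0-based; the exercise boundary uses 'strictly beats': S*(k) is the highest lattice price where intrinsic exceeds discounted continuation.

params: Δt=0.28257 u=1.19555 d=0.83643 q=0.49589 e^(-rΔt)=0.97241
t_7 payoffs: 81.0677 69.6160 53.2476 29.8514 0.0000 0.0000 0.0000 0.0000
t_6: node(6,0) S=31.8882 payoff=75.8518 vs cont=73.3092 → 75.8518 [stop]  node(6,1) S=45.5793 payoff=62.1607 vs cont=59.8026 → 62.1607 [stop]  node(6,2) S=65.1486 payoff=42.5914 vs cont=40.4969 → 42.5914 [stop]  node(6,3) S=93.1200 payoff=14.6200 vs cont=14.6334 → 14.6334 [wait]  node(6,4) S=133.1008 payoff=0.0000 vs cont=0.0000 → 0.0000 [wait]  node(6,5) S=190.2474 payoff=0.0000 vs cont=0.0000 → 0.0000 [wait]  node(6,6) S=271.9296 payoff=0.0000 vs cont=0.0000 → 0.0000 [wait]  ⇒ S*(6)=65.1486
t_5: node(5,0) S=38.1240 payoff=69.6160 vs cont=67.1574 → 69.6160 [stop]  node(5,1) S=54.4924 payoff=53.2476 vs cont=51.0095 → 53.2476 [stop]  node(5,2) S=77.8886 payoff=29.8514 vs cont=27.9349 → 29.8514 [stop]  node(5,3) S=111.3299 payoff=0.0000 vs cont=7.1734 → 7.1734 [wait]  node(5,4) S=159.1291 payoff=0.0000 vs cont=0.0000 → 0.0000 [wait]  node(5,5) S=227.4508 payoff=0.0000 vs cont=0.0000 → 0.0000 [wait]  ⇒ S*(5)=77.8886
t_4: node(4,0) S=45.5793 payoff=62.1607 vs cont=59.8026 → 62.1607 [stop]  node(4,1) S=65.1486 payoff=42.5914 vs cont=40.4969 → 42.5914 [stop]  node(4,2) S=93.1200 payoff=14.6200 vs cont=18.0924 → 18.0924 [wait]  node(4,3) S=133.1008 payoff=0.0000 vs cont=3.5164 → 3.5164 [wait]  node(4,4) S=190.2474 payoff=0.0000 vs cont=0.0000 → 0.0000 [wait]  ⇒ S*(4)=65.1486
t_3: node(3,0) S=54.4924 payoff=53.2476 vs cont=51.0095 → 53.2476 [stop]  node(3,1) S=77.8886 payoff=29.8514 vs cont=29.6029 → 29.8514 [stop]  node(3,2) S=111.3299 payoff=0.0000 vs cont=10.5647 → 10.5647 [wait]  node(3,3) S=159.1291 payoff=0.0000 vs cont=1.7238 → 1.7238 [wait]  ⇒ S*(3)=77.8886
t_2: node(2,0) S=65.1486 payoff=42.5914 vs cont=40.4969 → 42.5914 [stop]  node(2,1) S=93.1200 payoff=14.6200 vs cont=19.7277 → 19.7277 [wait]  node(2,2) S=133.1008 payoff=0.0000 vs cont=6.0101 → 6.0101 [wait]  ⇒ S*(2)=65.1486
t_1: node(1,0) S=77.8886 payoff=29.8514 vs cont=30.3914 → 30.3914 [wait]  node(1,1) S=111.3299 payoff=0.0000 vs cont=12.5688 → 12.5688 [wait]  ⇒ S*(1)=-
t_0: node(0,0) S=93.1200 payoff=14.6200 vs cont=20.9588 → 20.9588 [wait]  ⇒ S*(0)=-

price = 20.9588
boundary = - - 65.1486 77.8886 65.1486 77.8886 65.1486
tree:
20.9588
30.3914 12.5688
42.5914 19.7277 6.0101
53.2476 29.8514 10.5647 1.7238
62.1607 42.5914 18.0924 3.5164 0.0000
69.6160 53.2476 29.8514 7.1734 0.0000 0.0000
75.8518 62.1607 42.5914 14.6334 0.0000 0.0000 0.0000
81.0677 69.6160 53.2476 29.8514 0.0000 0.0000 0.0000 0.0000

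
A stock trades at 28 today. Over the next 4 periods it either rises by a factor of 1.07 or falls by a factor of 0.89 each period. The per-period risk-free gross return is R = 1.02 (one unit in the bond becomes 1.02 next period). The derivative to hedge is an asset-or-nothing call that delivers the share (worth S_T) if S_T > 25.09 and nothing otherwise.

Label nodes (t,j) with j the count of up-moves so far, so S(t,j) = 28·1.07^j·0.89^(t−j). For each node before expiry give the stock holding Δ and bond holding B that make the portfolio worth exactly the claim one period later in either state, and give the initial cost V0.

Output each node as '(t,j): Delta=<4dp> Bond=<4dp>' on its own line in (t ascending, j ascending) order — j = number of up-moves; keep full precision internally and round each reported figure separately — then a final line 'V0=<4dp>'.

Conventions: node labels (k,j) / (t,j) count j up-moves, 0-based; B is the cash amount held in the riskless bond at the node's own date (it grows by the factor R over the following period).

(0,0): Delta=1.6459 Bond=-19.3914
(1,0): Delta=2.7571 Bond=-47.4702
(1,1): Delta=1.2905 Bond=-9.1289
(2,0): Delta=4.5037 Bond=-87.1553
(2,1): Delta=2.1984 Bond=-33.5213
(2,2): Delta=1.0000 Bond=0.0000
(3,0): Delta=0.0000 Bond=0.0000
(3,1): Delta=5.9444 Bond=-123.0900
(3,2): Delta=1.0000 Bond=0.0000
(3,3): Delta=1.0000 Bond=0.0000
V0=26.6952

The replicating-portfolio and risk-neutral prices coincide; use p* = (1.02−0.89)/(1.07−0.89) = 0.7222 for the latter.
Payoffs at expiry: V(4,0)=0.0000, V(4,1)=0.0000, V(4,2)=25.3925, V(4,3)=30.5281, V(4,4)=36.7023
Node (3,0) S=19.7391: V=(p*·0.0000+(1−p*)·0.0000)/1.02=0.0000; Δ=(0.0000−0.0000)/(21.1209−17.5678)=0.0000; B=V−Δ·S=0.0000
Node (3,1) S=23.7313: V=(p*·25.3925+(1−p*)·0.0000)/1.02=17.9794; Δ=(25.3925−0.0000)/(25.3925−21.1209)=5.9444; B=V−Δ·S=-123.0900
Node (3,2) S=28.5309: V=(p*·30.5281+(1−p*)·25.3925)/1.02=28.5309; Δ=(30.5281−25.3925)/(30.5281−25.3925)=1.0000; B=V−Δ·S=0.0000
Node (3,3) S=34.3012: V=(p*·36.7023+(1−p*)·30.5281)/1.02=34.3012; Δ=(36.7023−30.5281)/(36.7023−30.5281)=1.0000; B=V−Δ·S=0.0000
Node (2,0) S=22.1788: V=(p*·17.9794+(1−p*)·0.0000)/1.02=12.7305; Δ=(17.9794−0.0000)/(23.7313−19.7391)=4.5037; B=V−Δ·S=-87.1553
Node (2,1) S=26.6644: V=(p*·28.5309+(1−p*)·17.9794)/1.02=25.0980; Δ=(28.5309−17.9794)/(28.5309−23.7313)=2.1984; B=V−Δ·S=-33.5213
Node (2,2) S=32.0572: V=(p*·34.3012+(1−p*)·28.5309)/1.02=32.0572; Δ=(34.3012−28.5309)/(34.3012−28.5309)=1.0000; B=V−Δ·S=0.0000
Node (1,0) S=24.9200: V=(p*·25.0980+(1−p*)·12.7305)/1.02=21.2378; Δ=(25.0980−12.7305)/(26.6644−22.1788)=2.7571; B=V−Δ·S=-47.4702
Node (1,1) S=29.9600: V=(p*·32.0572+(1−p*)·25.0980)/1.02=29.5334; Δ=(32.0572−25.0980)/(32.0572−26.6644)=1.2905; B=V−Δ·S=-9.1289
Node (0,0) S=28.0000: V=(p*·29.5334+(1−p*)·21.2378)/1.02=26.6952; Δ=(29.5334−21.2378)/(29.9600−24.9200)=1.6459; B=V−Δ·S=-19.3914
Sanity check at the root: Δ(0,0)·S0 + B(0,0) reproduces V0 = 26.6952.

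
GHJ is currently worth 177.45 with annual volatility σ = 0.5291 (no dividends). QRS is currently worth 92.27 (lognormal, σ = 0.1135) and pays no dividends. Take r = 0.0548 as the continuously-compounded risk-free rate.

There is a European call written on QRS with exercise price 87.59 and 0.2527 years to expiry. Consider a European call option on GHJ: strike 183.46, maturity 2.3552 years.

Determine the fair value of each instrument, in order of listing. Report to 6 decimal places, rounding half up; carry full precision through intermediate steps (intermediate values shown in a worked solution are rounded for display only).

price(QRS call K=87.59) = 6.197664
price(GHJ call K=183.46) = 61.840214

[QRS call K=87.59]
σ√T = 0.1135·√0.2527 = 0.057056
d₁ = (ln(S/K) + (r+σ²/2)T) / (σ√T) = (ln(92.27/87.59) + (0.0548+0.1135²/2)·0.2527) / 0.057056 = (0.052052 + 0.015476) / 0.057056 = 1.183544
d₂ = d₁ − σ√T = 1.183544 − 0.057056 = 1.126489
e^{−rT} = 0.986247
N(d₁) = 0.881703,  N(d₂) = 0.870021
price = S·N(d₁) − K·e^{−rT}·N(d₂) = 81.354757 − 75.157094 = 6.197664
[GHJ call K=183.46]
σ√T = 0.5291·√2.3552 = 0.811992
d₁ = (ln(S/K) + (r+σ²/2)T) / (σ√T) = (ln(177.45/183.46) + (0.0548+0.5291²/2)·2.3552) / 0.811992 = (-0.033308 + 0.458730) / 0.811992 = 0.523925
d₂ = d₁ − σ√T = 0.523925 − 0.811992 = -0.288067
e^{−rT} = 0.878917
N(d₁) = 0.699835,  N(d₂) = 0.386648
price = S·N(d₁) − K·e^{−rT}·N(d₂) = 124.185637 − 62.345423 = 61.840214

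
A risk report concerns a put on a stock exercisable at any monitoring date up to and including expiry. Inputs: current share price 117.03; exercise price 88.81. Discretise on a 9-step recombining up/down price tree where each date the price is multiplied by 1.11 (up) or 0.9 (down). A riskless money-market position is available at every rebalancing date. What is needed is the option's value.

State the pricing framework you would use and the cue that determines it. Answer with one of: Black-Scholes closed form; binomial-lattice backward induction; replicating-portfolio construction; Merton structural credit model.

framework: binomial-lattice backward induction

Key observation: with exercise allowed before expiry on a discrete up/down model (9 steps from spot 117.03), the strike-88.81 put's value must be rolled back through the tree testing early exercise at each node.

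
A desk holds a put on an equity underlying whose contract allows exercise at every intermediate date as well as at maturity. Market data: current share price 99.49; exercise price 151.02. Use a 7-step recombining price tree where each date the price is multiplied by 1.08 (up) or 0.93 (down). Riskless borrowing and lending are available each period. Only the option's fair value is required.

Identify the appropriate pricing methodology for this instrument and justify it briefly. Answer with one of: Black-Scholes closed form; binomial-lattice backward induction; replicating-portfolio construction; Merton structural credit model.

Key observation: with exercise allowed before expiry on a discrete up/down model (7 steps from spot 99.49), the strike-151.02 put's value must be rolled back through the tree testing early exercise at each node.

framework: binomial-lattice backward induction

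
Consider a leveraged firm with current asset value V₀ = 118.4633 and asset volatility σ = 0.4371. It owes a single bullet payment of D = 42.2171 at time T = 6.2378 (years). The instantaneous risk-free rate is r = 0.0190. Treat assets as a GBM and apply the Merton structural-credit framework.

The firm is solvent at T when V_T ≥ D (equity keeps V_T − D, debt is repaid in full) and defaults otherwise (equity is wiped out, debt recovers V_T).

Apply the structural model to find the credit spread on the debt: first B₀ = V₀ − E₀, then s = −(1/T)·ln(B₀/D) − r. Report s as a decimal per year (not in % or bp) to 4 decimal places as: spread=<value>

Equity is a call on the firm's assets struck at D = 42.2171:
d₁ = [ln(V₀/D) + (r + σ²/2)T] / (σ√T)
   = [ln(118.4633/42.2171) + (0.0190 + 0.5·0.4371²)·6.2378] / (0.4371·√6.2378)
   = [1.031778 + 0.714404] / 1.091683 = 1.599532
d₂ = d₁ − σ√T = 1.599532 − 1.091683 = 0.507849
N(d₁) = 0.945149,  N(d₂) = 0.694220,  e^(−rT) = 0.888236
E₀ = V₀·N(d₁) − D·e^(−rT)·N(d₂)
   = 118.4633·0.945149 − 42.2171·0.888236·0.694220 = 85.933058
B₀ = V₀ − E₀ = 118.4633 − 85.933058 = 32.530242
spread = −(1/T)·ln(B₀/D) − r = −(1/6.2378)·ln(32.530242/42.2171) − 0.0190 = 0.02278639

spread=0.0228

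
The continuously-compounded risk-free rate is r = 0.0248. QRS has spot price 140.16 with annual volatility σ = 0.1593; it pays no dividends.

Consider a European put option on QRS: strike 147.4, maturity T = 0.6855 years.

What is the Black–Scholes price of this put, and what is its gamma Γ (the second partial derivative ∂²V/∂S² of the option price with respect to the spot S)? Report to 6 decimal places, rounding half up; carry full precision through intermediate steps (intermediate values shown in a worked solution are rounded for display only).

price = 10.110353
Γ = 0.021207

σ√T = 0.1593·√0.6855 = 0.131892
d₁ = (ln(S/K) + (r+σ²/2)T) / (σ√T) = (ln(140.16/147.4) + (0.0248+0.1593²/2)·0.6855) / 0.131892 = (-0.050365 + 0.025698) / 0.131892 = -0.187025
d₂ = d₁ − σ√T = -0.187025 − 0.131892 = -0.318917
e^{−rT} = 0.983143
N(−d₁) = 0.574179,  N(−d₂) = 0.625105
Put price V = K·e^{−rT}·N(−d₂) − S·N(−d₁) = 90.587349 − 80.476996 = 10.110353
φ(d₁) = (1/√(2π))·e^{−d₁²/2} = 0.392026
Γ = φ(d₁) / (S·σ·√T) = 0.021207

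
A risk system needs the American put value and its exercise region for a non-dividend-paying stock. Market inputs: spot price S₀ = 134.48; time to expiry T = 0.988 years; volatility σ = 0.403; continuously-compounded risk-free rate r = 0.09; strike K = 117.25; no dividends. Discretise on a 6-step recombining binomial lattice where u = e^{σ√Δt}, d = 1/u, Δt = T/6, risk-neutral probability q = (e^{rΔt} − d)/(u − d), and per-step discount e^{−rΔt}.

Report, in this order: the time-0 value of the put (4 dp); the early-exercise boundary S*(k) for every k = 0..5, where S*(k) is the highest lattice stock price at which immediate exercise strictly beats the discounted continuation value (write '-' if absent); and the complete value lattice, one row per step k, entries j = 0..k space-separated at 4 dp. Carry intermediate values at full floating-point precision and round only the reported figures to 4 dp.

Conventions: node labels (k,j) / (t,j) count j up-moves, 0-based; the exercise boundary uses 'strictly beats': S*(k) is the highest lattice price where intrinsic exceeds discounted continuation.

price = 9.5751
boundary = - - - 82.3364 69.9150 82.3364
tree:
9.5751
15.2682 4.2702
23.5644 7.5768 1.1510
34.9136 13.1217 2.3583 0.0000
47.3350 21.9627 4.8320 0.0000 0.0000
57.8826 34.9136 9.9004 0.0000 0.0000 0.0000
66.8389 47.3350 20.2852 0.0000 0.0000 0.0000 0.0000

Δt=0.16467, u=1.17767, d=0.84914, q=0.50465, disc=e^(-rΔt)=0.98529
k=6 terminal: V=max(K-S,0) → 66.8389 47.3350 20.2852 0.0000 0.0000 0.0000 0.0000
k=5: j=0 S=59.3674 intr=57.8826 cont=56.1577 V=57.8826[EX]; j=1 S=82.3364 intr=34.9136 cont=33.1887 V=34.9136[EX]; j=2 S=114.1920 intr=3.0580 cont=9.9004 V=9.9004[hold]; j=3 S=158.3724 intr=0.0000 cont=0.0000 V=0.0000[hold]; j=4 S=219.6460 intr=0.0000 cont=0.0000 V=0.0000[hold]; j=5 S=304.6261 intr=0.0000 cont=0.0000 V=0.0000[hold]  S*(5)=82.3364
k=4: j=0 S=69.9150 intr=47.3350 cont=45.6102 V=47.3350[EX]; j=1 S=96.9648 intr=20.2852 cont=21.9627 V=21.9627[hold]; j=2 S=134.4800 intr=0.0000 cont=4.8320 V=4.8320[hold]; j=3 S=186.5097 intr=0.0000 cont=0.0000 V=0.0000[hold]; j=4 S=258.6695 intr=0.0000 cont=0.0000 V=0.0000[hold]  S*(4)=69.9150
k=3: j=0 S=82.3364 intr=34.9136 cont=34.0228 V=34.9136[EX]; j=1 S=114.1920 intr=3.0580 cont=13.1217 V=13.1217[hold]; j=2 S=158.3724 intr=0.0000 cont=2.3583 V=2.3583[hold]; j=3 S=219.6460 intr=0.0000 cont=0.0000 V=0.0000[hold]  S*(3)=82.3364
k=2: j=0 S=96.9648 intr=20.2852 cont=23.5644 V=23.5644[hold]; j=1 S=134.4800 intr=0.0000 cont=7.5768 V=7.5768[hold]; j=2 S=186.5097 intr=0.0000 cont=1.1510 V=1.1510[hold]  S*(2)=-
k=1: j=0 S=114.1920 intr=3.0580 cont=15.2682 V=15.2682[hold]; j=1 S=158.3724 intr=0.0000 cont=4.2702 V=4.2702[hold]  S*(1)=-
k=0: j=0 S=134.4800 intr=0.0000 cont=9.5751 V=9.5751[hold]  S*(0)=-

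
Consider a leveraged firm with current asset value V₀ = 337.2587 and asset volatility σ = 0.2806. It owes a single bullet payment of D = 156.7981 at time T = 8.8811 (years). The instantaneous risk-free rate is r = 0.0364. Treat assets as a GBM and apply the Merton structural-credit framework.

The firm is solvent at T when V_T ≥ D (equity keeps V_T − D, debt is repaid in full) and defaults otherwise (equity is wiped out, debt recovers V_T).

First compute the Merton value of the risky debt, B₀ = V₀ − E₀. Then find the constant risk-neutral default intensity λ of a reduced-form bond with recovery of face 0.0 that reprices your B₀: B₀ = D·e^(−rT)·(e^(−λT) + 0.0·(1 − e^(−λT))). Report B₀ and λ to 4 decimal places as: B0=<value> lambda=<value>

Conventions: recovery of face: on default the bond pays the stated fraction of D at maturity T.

Equity is a call on the firm's assets struck at D = 156.7981:
d₁ = [ln(V₀/D) + (r + σ²/2)T] / (σ√T)
   = [ln(337.2587/156.7981) + (0.0364 + 0.5·0.2806²)·8.8811] / (0.2806·√8.8811)
   = [0.765891 + 0.672905] / 0.836221 = 1.720593
d₂ = d₁ − σ√T = 1.720593 − 0.836221 = 0.884372
N(d₁) = 0.957338,  N(d₂) = 0.811752,  e^(−rT) = 0.723777
E₀ = V₀·N(d₁) − D·e^(−rT)·N(d₂)
   = 337.2587·0.957338 − 156.7981·0.723777·0.811752 = 230.747241
B₀ = V₀ − E₀ = 337.2587 − 230.747241 = 106.511459
e^(−λT) = (B₀·e^(rT)/D − 0)/(1 − 0) = (106.5115·1.381641/156.7981 − 0)/1 = 0.93853607
λ = −ln(0.93853607)/8.8811 = 0.007143

B0=106.5115 lambda=0.0071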